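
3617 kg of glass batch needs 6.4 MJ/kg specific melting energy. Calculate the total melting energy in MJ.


Total energy = mass * specific energy
  E = 3617 * 6.4 = 23148.8 MJ

23148.8 MJ


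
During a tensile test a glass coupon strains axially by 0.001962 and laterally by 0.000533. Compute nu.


Poisson's ratio: nu = lateral strain / axial strain
  nu = 0.000533 / 0.001962 = 0.2717

0.2717


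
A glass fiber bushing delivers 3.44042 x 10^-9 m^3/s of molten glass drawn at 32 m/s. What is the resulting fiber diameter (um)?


Cross-sectional area from continuity:
  A = Q / v = 3.44042 x 10^-9 / 32 = 1.075131 x 10^-10 m^2
Diameter from circular cross-section:
  d = sqrt(4A / pi) * 10^6 (m -> um)
  d = sqrt(4 * 1.075131 x 10^-10 / pi) * 10^6 = 11.7 um

11.7 um


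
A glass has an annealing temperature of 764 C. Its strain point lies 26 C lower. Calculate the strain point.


Strain point = annealing point - difference:
  T_strain = 764 - 26 = 738 C

738 C


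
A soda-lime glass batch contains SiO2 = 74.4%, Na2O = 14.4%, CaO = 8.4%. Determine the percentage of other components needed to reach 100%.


Sum the three major oxides:
  SiO2 + Na2O + CaO = 74.4 + 14.4 + 8.4 = 97.2%
Subtract from 100%:
  Others = 100 - 97.2 = 2.8%

2.8%


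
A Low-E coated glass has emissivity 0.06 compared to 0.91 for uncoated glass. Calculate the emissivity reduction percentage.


Percentage reduction = (1 - coated/uncoated) * 100
  Ratio = 0.06 / 0.91 = 0.0659
  Reduction = (1 - 0.0659) * 100 = 93.4%

93.4%


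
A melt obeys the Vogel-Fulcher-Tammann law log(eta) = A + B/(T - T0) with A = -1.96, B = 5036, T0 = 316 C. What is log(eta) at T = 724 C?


VFT equation: log(eta) = A + B / (T - T0)
  T - T0 = 724 - 316 = 408
  B / (T - T0) = 5036 / 408 = 12.343
  log(eta) = -1.96 + 12.343 = 10.383

10.383


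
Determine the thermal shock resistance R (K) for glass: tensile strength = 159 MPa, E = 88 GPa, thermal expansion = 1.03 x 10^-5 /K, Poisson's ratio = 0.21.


Thermal shock resistance: R = sigma * (1 - nu) / (E * alpha)
  Numerator = 159 * (1 - 0.21) = 125.61
  Denominator = 88 * 1000 * (1.03 x 10^-5) = 0.9064
  R = 125.61 / 0.9064 = 138.6 K

138.6 K


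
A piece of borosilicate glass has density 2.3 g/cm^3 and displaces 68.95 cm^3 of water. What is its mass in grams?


Rearrange rho = m / V:
  m = rho * V
  m = 2.3 * 68.95 = 158.585 g

158.585 g


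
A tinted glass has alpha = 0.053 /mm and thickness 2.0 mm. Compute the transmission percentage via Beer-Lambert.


Beer-Lambert law: T = exp(-alpha * thickness)
  exponent = -0.053 * 2.0 = -0.106
  T = exp(-0.106) = 0.8994
  Percentage = 0.8994 * 100 = 89.94%

89.94%


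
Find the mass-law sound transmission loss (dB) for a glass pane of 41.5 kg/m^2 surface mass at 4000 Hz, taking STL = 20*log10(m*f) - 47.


Mass law: STL = 20 * log10(m * f) - 47
  m * f = 41.5 * 4000 = 166000
  log10(166000) = 5.22011
  STL = 20 * 5.22011 - 47 = 104.4022 - 47 = 57.4 dB

57.4 dB


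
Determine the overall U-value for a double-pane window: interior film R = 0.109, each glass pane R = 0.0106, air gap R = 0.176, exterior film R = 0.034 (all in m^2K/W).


Total thermal resistance (series):
  R_total = R_in + R_glass + R_air + R_glass + R_out
  R_total = 0.109 + 0.0106 + 0.176 + 0.0106 + 0.034 = 0.3402 m^2K/W
U-value = 1 / R_total = 1 / 0.3402 = 2.939 W/m^2K

2.939 W/m^2K


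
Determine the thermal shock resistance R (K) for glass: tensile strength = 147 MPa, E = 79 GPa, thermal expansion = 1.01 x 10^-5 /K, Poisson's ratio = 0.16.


Thermal shock resistance: R = sigma * (1 - nu) / (E * alpha)
  Numerator = 147 * (1 - 0.16) = 123.48
  Denominator = 79 * 1000 * (1.01 x 10^-5) = 0.7979
  R = 123.48 / 0.7979 = 154.8 K

154.8 K


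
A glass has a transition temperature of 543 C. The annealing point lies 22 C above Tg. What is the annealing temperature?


The annealing temperature is Tg plus the offset:
  T_anneal = 543 + 22 = 565 C

565 C


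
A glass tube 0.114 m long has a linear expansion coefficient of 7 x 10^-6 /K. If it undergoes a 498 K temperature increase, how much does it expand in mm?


Thermal expansion formula: dL = alpha * L0 * dT
  dL = (7 x 10^-6) * 0.114 * 498 = 0.0003974 m
Convert to mm: 0.0003974 * 1000 = 0.3974 mm

0.3974 mm


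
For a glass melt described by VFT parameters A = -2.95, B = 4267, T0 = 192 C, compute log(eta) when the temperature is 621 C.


VFT equation: log(eta) = A + B / (T - T0)
  T - T0 = 621 - 192 = 429
  B / (T - T0) = 4267 / 429 = 9.946
  log(eta) = -2.95 + 9.946 = 6.996

6.996


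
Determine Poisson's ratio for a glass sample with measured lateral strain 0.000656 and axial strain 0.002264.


Poisson's ratio: nu = lateral strain / axial strain
  nu = 0.000656 / 0.002264 = 0.2898

0.2898


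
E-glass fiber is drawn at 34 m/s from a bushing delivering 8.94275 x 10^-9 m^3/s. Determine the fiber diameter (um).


Cross-sectional area from continuity:
  A = Q / v = 8.94275 x 10^-9 / 34 = 2.630221 x 10^-10 m^2
Diameter from circular cross-section:
  d = sqrt(4A / pi) * 10^6 (m -> um)
  d = sqrt(4 * 2.630221 x 10^-10 / pi) * 10^6 = 18.3 um

18.3 um


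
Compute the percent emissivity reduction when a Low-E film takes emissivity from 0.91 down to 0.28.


Percentage reduction = (1 - coated/uncoated) * 100
  Ratio = 0.28 / 0.91 = 0.3077
  Reduction = (1 - 0.3077) * 100 = 69.2%

69.2%


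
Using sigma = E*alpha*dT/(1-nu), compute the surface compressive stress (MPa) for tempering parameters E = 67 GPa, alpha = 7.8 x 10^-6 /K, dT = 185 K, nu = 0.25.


Tempering stress: sigma = E * alpha * dT / (1 - nu)
  E (MPa) = 67 * 1000 = 67000
  Numerator = 67000 * (7.8 x 10^-6) * 185 = 96.681
  Denominator = 1 - 0.25 = 0.75
  sigma = 96.681 / 0.75 = 128.9 MPa

128.9 MPa


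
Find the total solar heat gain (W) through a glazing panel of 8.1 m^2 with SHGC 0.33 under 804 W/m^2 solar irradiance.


Solar heat gain: Q = Area * SHGC * Irradiance
  Q = 8.1 * 0.33 * 804 = 2149.1 W

2149.1 W


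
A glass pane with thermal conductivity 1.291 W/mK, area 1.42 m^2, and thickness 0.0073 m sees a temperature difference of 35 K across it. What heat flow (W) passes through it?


Fourier's law: Q = k * A * dT / t
  Q = 1.291 * 1.42 * 35 / 0.0073
  Q = 64.1627 / 0.0073 = 8789.4 W

8789.4 W


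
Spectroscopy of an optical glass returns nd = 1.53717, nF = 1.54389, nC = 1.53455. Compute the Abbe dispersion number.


Abbe number formula: Vd = (nd - 1) / (nF - nC)
  nd - 1 = 1.53717 - 1 = 0.53717
  nF - nC = 1.54389 - 1.53455 = 0.00934
  Vd = 0.53717 / 0.00934 = 57.51

57.51


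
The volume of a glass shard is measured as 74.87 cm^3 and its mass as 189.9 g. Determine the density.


Use the definition of density:
  rho = mass / volume
  rho = 189.9 / 74.87 = 2.536 g/cm^3

2.536 g/cm^3


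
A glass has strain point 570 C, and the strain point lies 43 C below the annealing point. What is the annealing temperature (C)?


T_anneal = T_strain + gap:
  T_anneal = 570 + 43 = 613 C

613 C


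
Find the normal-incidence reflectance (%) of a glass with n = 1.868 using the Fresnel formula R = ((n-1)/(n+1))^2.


Fresnel reflectance at normal incidence:
  R = ((n - 1)/(n + 1))^2
  (n - 1)/(n + 1) = (1.868 - 1)/(1.868 + 1) = 0.30265
  R = 0.30265^2 = 0.091597
  R(%) = 0.091597 * 100 = 9.16%

9.16%


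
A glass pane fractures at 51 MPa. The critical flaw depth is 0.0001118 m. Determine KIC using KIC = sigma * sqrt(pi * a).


Fracture toughness: KIC = sigma * sqrt(pi * a)
  pi * a = pi * 0.0001118 = 0.00035123
  sqrt(pi * a) = 0.018741
  KIC = 51 * 0.018741 = 0.956 MPa*sqrt(m)

0.956 MPa*sqrt(m)


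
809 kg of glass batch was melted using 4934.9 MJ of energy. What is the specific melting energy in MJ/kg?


Rearrange E = m * s for s:
  s = E / m
  s = 4934.9 / 809 = 6.1 MJ/kg

6.1 MJ/kg


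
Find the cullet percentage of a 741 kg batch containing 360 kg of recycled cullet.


Cullet ratio = (cullet mass / total batch mass) * 100
  Ratio = 360 / 741 * 100 = 48.58%

48.58%


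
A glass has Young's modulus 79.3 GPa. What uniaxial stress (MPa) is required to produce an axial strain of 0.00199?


Rearrange E = sigma / epsilon:
  sigma = E * epsilon
  E (MPa) = 79.3 * 1000 = 79300
  sigma = 79300 * 0.00199 = 157.81 MPa

157.81 MPa


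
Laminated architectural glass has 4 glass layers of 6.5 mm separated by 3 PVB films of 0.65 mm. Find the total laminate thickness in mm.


Total thickness = glass contribution + PVB contribution
  Glass: 4 * 6.5 = 26.0 mm
  PVB: 3 * 0.65 = 1.95 mm
  Total = 26.0 + 1.95 = 27.95 mm

27.95 mm


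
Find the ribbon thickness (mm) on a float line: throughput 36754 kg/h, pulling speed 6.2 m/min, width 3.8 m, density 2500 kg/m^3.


Ribbon cross-section from mass balance:
  Volume rate = throughput / density = 36754 / 2500 = 14.7016 m^3/h
  thickness = volume rate / (speed * 60 * width), i.e.
  thickness = throughput / (60 * speed * width * density) * 1000
  thickness = 36754 / (60 * 6.2 * 3.8 * 2500) * 1000 = 10.4 mm

10.4 mm


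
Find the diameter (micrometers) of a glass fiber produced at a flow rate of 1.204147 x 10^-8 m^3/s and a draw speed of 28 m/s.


Cross-sectional area from continuity:
  A = Q / v = 1.204147 x 10^-8 / 28 = 4.300525 x 10^-10 m^2
Diameter from circular cross-section:
  d = sqrt(4A / pi) * 10^6 (m -> um)
  d = sqrt(4 * 4.300525 x 10^-10 / pi) * 10^6 = 23.4 um

23.4 um


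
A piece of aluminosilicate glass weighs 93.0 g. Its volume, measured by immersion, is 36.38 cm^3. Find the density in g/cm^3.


Use the definition of density:
  rho = mass / volume
  rho = 93.0 / 36.38 = 2.556 g/cm^3

2.556 g/cm^3


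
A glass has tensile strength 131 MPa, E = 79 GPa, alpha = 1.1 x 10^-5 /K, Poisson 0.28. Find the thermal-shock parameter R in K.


Thermal shock resistance: R = sigma * (1 - nu) / (E * alpha)
  Numerator = 131 * (1 - 0.28) = 94.32
  Denominator = 79 * 1000 * (1.1 x 10^-5) = 0.869
  R = 94.32 / 0.869 = 108.5 K

108.5 K


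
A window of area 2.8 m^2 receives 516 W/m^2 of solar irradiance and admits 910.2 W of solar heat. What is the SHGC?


Rearrange Q = Area * SHGC * Irradiance:
  SHGC = Q / (Area * Irradiance)
  SHGC = 910.2 / (2.8 * 516) = 0.63

0.63


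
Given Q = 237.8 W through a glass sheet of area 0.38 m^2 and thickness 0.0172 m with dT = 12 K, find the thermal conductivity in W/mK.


Fourier's law rearranged: k = Q * t / (A * dT)
  Numerator = 237.8 * 0.0172 = 4.09016
  Denominator = 0.38 * 12 = 4.56
  k = 4.09016 / 4.56 = 0.897 W/mK

0.897 W/mK


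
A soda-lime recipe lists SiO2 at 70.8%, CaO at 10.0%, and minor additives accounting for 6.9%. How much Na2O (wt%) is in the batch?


Pieces sum to 100%:
  Na2O = 100 - (SiO2 + CaO + others)
  Na2O = 100 - (70.8 + 10.0 + 6.9) = 12.3%

12.3%


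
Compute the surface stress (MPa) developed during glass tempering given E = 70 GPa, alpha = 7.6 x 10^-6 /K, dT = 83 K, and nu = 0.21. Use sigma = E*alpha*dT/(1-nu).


Tempering stress: sigma = E * alpha * dT / (1 - nu)
  E (MPa) = 70 * 1000 = 70000
  Numerator = 70000 * (7.6 x 10^-6) * 83 = 44.156
  Denominator = 1 - 0.21 = 0.79
  sigma = 44.156 / 0.79 = 55.9 MPa

55.9 MPa


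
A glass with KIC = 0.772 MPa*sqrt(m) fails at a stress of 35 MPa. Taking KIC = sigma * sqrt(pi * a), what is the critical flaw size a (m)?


Rearrange KIC = sigma * sqrt(pi * a):
  sqrt(pi * a) = KIC / sigma
  sqrt(pi * a) = 0.772 / 35 = 0.022057
  a = (KIC / sigma)^2 / pi
  a = 0.022057^2 / pi = 0.0001549 m

0.0001549 m


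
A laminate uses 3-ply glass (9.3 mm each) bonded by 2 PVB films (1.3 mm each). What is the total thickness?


Total thickness = glass contribution + PVB contribution
  Glass: 3 * 9.3 = 27.9 mm
  PVB: 2 * 1.3 = 2.6 mm
  Total = 27.9 + 2.6 = 30.5 mm

30.5 mm


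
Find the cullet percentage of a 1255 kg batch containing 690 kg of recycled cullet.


Cullet ratio = (cullet mass / total batch mass) * 100
  Ratio = 690 / 1255 * 100 = 54.98%

54.98%


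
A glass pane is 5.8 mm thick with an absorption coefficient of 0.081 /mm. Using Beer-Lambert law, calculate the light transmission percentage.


Beer-Lambert law: T = exp(-alpha * thickness)
  exponent = -0.081 * 5.8 = -0.4698
  T = exp(-0.4698) = 0.6251
  Percentage = 0.6251 * 100 = 62.51%

62.51%


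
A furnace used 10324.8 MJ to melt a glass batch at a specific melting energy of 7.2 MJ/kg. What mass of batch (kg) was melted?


Rearrange E = m * s for m:
  m = E / s
  m = 10324.8 / 7.2 = 1434.0 kg

1434.0 kg


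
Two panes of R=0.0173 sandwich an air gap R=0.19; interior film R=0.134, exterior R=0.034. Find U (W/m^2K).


Total thermal resistance (series):
  R_total = R_in + R_glass + R_air + R_glass + R_out
  R_total = 0.134 + 0.0173 + 0.19 + 0.0173 + 0.034 = 0.3926 m^2K/W
U-value = 1 / R_total = 1 / 0.3926 = 2.547 W/m^2K

2.547 W/m^2K


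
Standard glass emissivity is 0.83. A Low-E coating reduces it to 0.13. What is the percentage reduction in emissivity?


Percentage reduction = (1 - coated/uncoated) * 100
  Ratio = 0.13 / 0.83 = 0.1566
  Reduction = (1 - 0.1566) * 100 = 84.3%

84.3%


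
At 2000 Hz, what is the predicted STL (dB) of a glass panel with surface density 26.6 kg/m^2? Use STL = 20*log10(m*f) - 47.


Mass law: STL = 20 * log10(m * f) - 47
  m * f = 26.6 * 2000 = 53200
  log10(53200) = 4.72591
  STL = 20 * 4.72591 - 47 = 94.5182 - 47 = 47.5 dB

47.5 dB


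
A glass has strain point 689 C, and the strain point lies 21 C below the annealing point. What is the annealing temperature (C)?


T_anneal = T_strain + gap:
  T_anneal = 689 + 21 = 710 C

710 C


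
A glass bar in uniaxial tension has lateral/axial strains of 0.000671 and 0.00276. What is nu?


Poisson's ratio: nu = lateral strain / axial strain
  nu = 0.000671 / 0.00276 = 0.2431

0.2431


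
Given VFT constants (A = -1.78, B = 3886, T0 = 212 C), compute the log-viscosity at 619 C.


VFT equation: log(eta) = A + B / (T - T0)
  T - T0 = 619 - 212 = 407
  B / (T - T0) = 3886 / 407 = 9.548
  log(eta) = -1.78 + 9.548 = 7.768

7.768


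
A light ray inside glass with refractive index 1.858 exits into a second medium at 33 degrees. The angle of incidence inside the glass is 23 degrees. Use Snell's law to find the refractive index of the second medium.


Apply Snell's law: n1 * sin(theta1) = n2 * sin(theta2)
  n2 = n1 * sin(theta1) / sin(theta2)
  sin(23) = 0.390731
  sin(33) = 0.544639
  n2 = 1.858 * 0.390731 / 0.544639 = 1.333

1.333


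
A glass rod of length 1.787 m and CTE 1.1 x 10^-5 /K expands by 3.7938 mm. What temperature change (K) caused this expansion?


Rearrange dL = alpha * L0 * dT for dT:
  dT = dL / (alpha * L0)
  dL (m) = 3.7938 / 1000 = 0.0037938
  dT = 0.0037938 / ((1.1 x 10^-5) * 1.787) = 193.0 K

193.0 K


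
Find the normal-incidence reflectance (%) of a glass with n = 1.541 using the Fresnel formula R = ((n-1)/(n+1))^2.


Fresnel reflectance at normal incidence:
  R = ((n - 1)/(n + 1))^2
  (n - 1)/(n + 1) = (1.541 - 1)/(1.541 + 1) = 0.212908
  R = 0.212908^2 = 0.0453298
  R(%) = 0.0453298 * 100 = 4.533%

4.533%


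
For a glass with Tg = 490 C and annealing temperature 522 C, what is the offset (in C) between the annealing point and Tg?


Offset = T_anneal - Tg:
  offset = 522 - 490 = 32 C

32 C


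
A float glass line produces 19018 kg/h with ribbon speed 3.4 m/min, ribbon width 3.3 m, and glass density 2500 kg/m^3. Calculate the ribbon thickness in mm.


Ribbon cross-section from mass balance:
  Volume rate = throughput / density = 19018 / 2500 = 7.6072 m^3/h
  thickness = volume rate / (speed * 60 * width), i.e.
  thickness = throughput / (60 * speed * width * density) * 1000
  thickness = 19018 / (60 * 3.4 * 3.3 * 2500) * 1000 = 11.3 mm

11.3 mm


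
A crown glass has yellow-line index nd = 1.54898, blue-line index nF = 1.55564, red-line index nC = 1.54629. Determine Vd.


Abbe number formula: Vd = (nd - 1) / (nF - nC)
  nd - 1 = 1.54898 - 1 = 0.54898
  nF - nC = 1.55564 - 1.54629 = 0.00935
  Vd = 0.54898 / 0.00935 = 58.71

58.71


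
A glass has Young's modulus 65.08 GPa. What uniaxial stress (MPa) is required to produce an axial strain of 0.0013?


Rearrange E = sigma / epsilon:
  sigma = E * epsilon
  E (MPa) = 65.08 * 1000 = 65080
  sigma = 65080 * 0.0013 = 84.6 MPa

84.6 MPa


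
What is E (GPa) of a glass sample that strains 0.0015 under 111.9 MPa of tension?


Young's modulus: E = stress / strain
  E = 111.9 MPa / 0.0015 = 74600 MPa
Convert to GPa: 74600 / 1000 = 74.6 GPa

74.6 GPa


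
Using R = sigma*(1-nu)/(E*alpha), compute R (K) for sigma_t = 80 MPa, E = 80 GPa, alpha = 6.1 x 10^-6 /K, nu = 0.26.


Thermal shock resistance: R = sigma * (1 - nu) / (E * alpha)
  Numerator = 80 * (1 - 0.26) = 59.2
  Denominator = 80 * 1000 * (6.1 x 10^-6) = 0.488
  R = 59.2 / 0.488 = 121.3 K

121.3 K


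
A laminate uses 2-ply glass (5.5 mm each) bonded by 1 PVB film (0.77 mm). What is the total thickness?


Total thickness = glass contribution + PVB contribution
  Glass: 2 * 5.5 = 11.0 mm
  PVB: 1 * 0.77 = 0.77 mm
  Total = 11.0 + 0.77 = 11.77 mm

11.77 mm


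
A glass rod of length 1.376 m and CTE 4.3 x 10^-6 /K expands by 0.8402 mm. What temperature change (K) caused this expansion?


Rearrange dL = alpha * L0 * dT for dT:
  dT = dL / (alpha * L0)
  dL (m) = 0.8402 / 1000 = 0.0008402
  dT = 0.0008402 / ((4.3 x 10^-6) * 1.376) = 142.0 K

142.0 K


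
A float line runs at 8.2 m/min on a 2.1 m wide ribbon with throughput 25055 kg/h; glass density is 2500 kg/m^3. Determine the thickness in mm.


Ribbon cross-section from mass balance:
  Volume rate = throughput / density = 25055 / 2500 = 10.022 m^3/h
  thickness = volume rate / (speed * 60 * width), i.e.
  thickness = throughput / (60 * speed * width * density) * 1000
  thickness = 25055 / (60 * 8.2 * 2.1 * 2500) * 1000 = 9.7 mm

9.7 mm


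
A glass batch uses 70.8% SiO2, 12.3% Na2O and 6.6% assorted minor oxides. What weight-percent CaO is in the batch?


Pieces sum to 100%:
  CaO = 100 - (SiO2 + Na2O + others)
  CaO = 100 - (70.8 + 12.3 + 6.6) = 10.3%

10.3%


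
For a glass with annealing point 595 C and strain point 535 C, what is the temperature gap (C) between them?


Gap = T_anneal - T_strain:
  gap = 595 - 535 = 60 C

60 C


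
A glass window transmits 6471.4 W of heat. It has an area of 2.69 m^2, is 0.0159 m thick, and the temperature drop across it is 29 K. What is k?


Fourier's law rearranged: k = Q * t / (A * dT)
  Numerator = 6471.4 * 0.0159 = 102.89526
  Denominator = 2.69 * 29 = 78.01
  k = 102.89526 / 78.01 = 1.319 W/mK

1.319 W/mK


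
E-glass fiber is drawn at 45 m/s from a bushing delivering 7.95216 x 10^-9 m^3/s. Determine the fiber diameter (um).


Cross-sectional area from continuity:
  A = Q / v = 7.95216 x 10^-9 / 45 = 1.767147 x 10^-10 m^2
Diameter from circular cross-section:
  d = sqrt(4A / pi) * 10^6 (m -> um)
  d = sqrt(4 * 1.767147 x 10^-10 / pi) * 10^6 = 15.0 um

15.0 um


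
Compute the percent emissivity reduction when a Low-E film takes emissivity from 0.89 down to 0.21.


Percentage reduction = (1 - coated/uncoated) * 100
  Ratio = 0.21 / 0.89 = 0.236
  Reduction = (1 - 0.236) * 100 = 76.4%

76.4%


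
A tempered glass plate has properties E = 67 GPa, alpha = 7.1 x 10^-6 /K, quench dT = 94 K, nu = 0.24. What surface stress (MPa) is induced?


Tempering stress: sigma = E * alpha * dT / (1 - nu)
  E (MPa) = 67 * 1000 = 67000
  Numerator = 67000 * (7.1 x 10^-6) * 94 = 44.7158
  Denominator = 1 - 0.24 = 0.76
  sigma = 44.7158 / 0.76 = 58.8 MPa

58.8 MPa


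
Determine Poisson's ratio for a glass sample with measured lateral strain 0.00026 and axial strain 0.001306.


Poisson's ratio: nu = lateral strain / axial strain
  nu = 0.00026 / 0.001306 = 0.1991

0.1991


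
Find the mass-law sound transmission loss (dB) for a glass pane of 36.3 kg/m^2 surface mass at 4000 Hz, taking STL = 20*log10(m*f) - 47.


Mass law: STL = 20 * log10(m * f) - 47
  m * f = 36.3 * 4000 = 145200
  log10(145200) = 5.16197
  STL = 20 * 5.16197 - 47 = 103.2394 - 47 = 56.2 dB

56.2 dB


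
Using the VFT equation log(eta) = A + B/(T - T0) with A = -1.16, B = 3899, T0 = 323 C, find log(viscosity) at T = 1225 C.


VFT equation: log(eta) = A + B / (T - T0)
  T - T0 = 1225 - 323 = 902
  B / (T - T0) = 3899 / 902 = 4.323
  log(eta) = -1.16 + 4.323 = 3.163

3.163


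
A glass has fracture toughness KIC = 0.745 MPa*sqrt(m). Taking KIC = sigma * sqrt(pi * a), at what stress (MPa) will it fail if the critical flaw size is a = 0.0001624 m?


Rearrange KIC = sigma * sqrt(pi * a):
  sigma = KIC / sqrt(pi * a)
  sqrt(pi * 0.0001624) = 0.022587
  sigma = 0.745 / 0.022587 = 32.98 MPa

32.98 MPa


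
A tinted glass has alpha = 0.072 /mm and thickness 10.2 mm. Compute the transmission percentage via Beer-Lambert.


Beer-Lambert law: T = exp(-alpha * thickness)
  exponent = -0.072 * 10.2 = -0.7344
  T = exp(-0.7344) = 0.4798
  Percentage = 0.4798 * 100 = 47.98%

47.98%


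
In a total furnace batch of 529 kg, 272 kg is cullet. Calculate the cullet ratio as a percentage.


Cullet ratio = (cullet mass / total batch mass) * 100
  Ratio = 272 / 529 * 100 = 51.42%

51.42%


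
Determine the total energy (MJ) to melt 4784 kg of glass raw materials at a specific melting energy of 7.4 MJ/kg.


Total energy = mass * specific energy
  E = 4784 * 7.4 = 35401.6 MJ

35401.6 MJ


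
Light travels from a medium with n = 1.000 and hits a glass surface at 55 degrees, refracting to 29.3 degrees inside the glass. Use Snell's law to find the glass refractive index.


Apply Snell's law: n1 * sin(theta1) = n2 * sin(theta2)
  n2 = n1 * sin(theta1) / sin(theta2)
  sin(55) = 0.819152
  sin(29.3) = 0.489382
  n2 = 1.000 * 0.819152 / 0.489382 = 1.6738

1.6738


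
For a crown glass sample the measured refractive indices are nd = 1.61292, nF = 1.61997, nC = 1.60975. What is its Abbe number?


Abbe number formula: Vd = (nd - 1) / (nF - nC)
  nd - 1 = 1.61292 - 1 = 0.61292
  nF - nC = 1.61997 - 1.60975 = 0.01022
  Vd = 0.61292 / 0.01022 = 59.97

59.97


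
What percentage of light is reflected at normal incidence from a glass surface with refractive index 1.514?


Fresnel reflectance at normal incidence:
  R = ((n - 1)/(n + 1))^2
  (n - 1)/(n + 1) = (1.514 - 1)/(1.514 + 1) = 0.204455
  R = 0.204455^2 = 0.0418018
  R(%) = 0.0418018 * 100 = 4.18%

4.18%


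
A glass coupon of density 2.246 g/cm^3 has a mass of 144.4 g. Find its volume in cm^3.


Rearrange rho = m / V:
  V = m / rho
  V = 144.4 / 2.246 = 64.292 cm^3

64.292 cm^3


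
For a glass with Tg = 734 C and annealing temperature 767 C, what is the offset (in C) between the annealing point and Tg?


Offset = T_anneal - Tg:
  offset = 767 - 734 = 33 C

33 C


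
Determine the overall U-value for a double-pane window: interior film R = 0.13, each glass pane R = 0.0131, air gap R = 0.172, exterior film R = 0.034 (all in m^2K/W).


Total thermal resistance (series):
  R_total = R_in + R_glass + R_air + R_glass + R_out
  R_total = 0.13 + 0.0131 + 0.172 + 0.0131 + 0.034 = 0.3622 m^2K/W
U-value = 1 / R_total = 1 / 0.3622 = 2.761 W/m^2K

2.761 W/m^2K


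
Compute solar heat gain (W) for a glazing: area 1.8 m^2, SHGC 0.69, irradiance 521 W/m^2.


Solar heat gain: Q = Area * SHGC * Irradiance
  Q = 1.8 * 0.69 * 521 = 647.1 W

647.1 W


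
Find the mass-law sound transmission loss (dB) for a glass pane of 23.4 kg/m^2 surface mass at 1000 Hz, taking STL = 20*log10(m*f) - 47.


Mass law: STL = 20 * log10(m * f) - 47
  m * f = 23.4 * 1000 = 23400
  log10(23400) = 4.36922
  STL = 20 * 4.36922 - 47 = 87.3844 - 47 = 40.4 dB

40.4 dB


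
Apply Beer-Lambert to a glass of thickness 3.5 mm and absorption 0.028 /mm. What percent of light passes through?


Beer-Lambert law: T = exp(-alpha * thickness)
  exponent = -0.028 * 3.5 = -0.098
  T = exp(-0.098) = 0.9066
  Percentage = 0.9066 * 100 = 90.66%

90.66%


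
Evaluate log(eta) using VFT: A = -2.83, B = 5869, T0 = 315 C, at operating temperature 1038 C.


VFT equation: log(eta) = A + B / (T - T0)
  T - T0 = 1038 - 315 = 723
  B / (T - T0) = 5869 / 723 = 8.118
  log(eta) = -2.83 + 8.118 = 5.288

5.288


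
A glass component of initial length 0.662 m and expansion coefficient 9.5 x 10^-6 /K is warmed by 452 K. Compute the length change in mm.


Thermal expansion formula: dL = alpha * L0 * dT
  dL = (9.5 x 10^-6) * 0.662 * 452 = 0.00284263 m
Convert to mm: 0.00284263 * 1000 = 2.8426 mm

2.8426 mm


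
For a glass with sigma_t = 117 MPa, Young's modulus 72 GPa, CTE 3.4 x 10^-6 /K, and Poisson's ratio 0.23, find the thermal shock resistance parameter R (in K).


Thermal shock resistance: R = sigma * (1 - nu) / (E * alpha)
  Numerator = 117 * (1 - 0.23) = 90.09
  Denominator = 72 * 1000 * (3.4 x 10^-6) = 0.2448
  R = 90.09 / 0.2448 = 368.0 K

368.0 K


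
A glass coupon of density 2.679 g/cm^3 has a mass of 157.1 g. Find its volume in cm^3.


Rearrange rho = m / V:
  V = m / rho
  V = 157.1 / 2.679 = 58.641 cm^3

58.641 cm^3


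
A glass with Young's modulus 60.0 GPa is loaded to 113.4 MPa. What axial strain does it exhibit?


Rearrange E = sigma / epsilon:
  epsilon = sigma / E
  E (MPa) = 60.0 * 1000 = 60000
  epsilon = 113.4 / 60000 = 0.00189

0.00189


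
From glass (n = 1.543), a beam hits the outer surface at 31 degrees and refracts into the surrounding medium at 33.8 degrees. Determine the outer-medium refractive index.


Apply Snell's law: n1 * sin(theta1) = n2 * sin(theta2)
  n2 = n1 * sin(theta1) / sin(theta2)
  sin(31) = 0.515038
  sin(33.8) = 0.556296
  n2 = 1.543 * 0.515038 / 0.556296 = 1.4286

1.4286


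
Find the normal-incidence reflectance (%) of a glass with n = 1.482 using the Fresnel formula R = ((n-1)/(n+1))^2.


Fresnel reflectance at normal incidence:
  R = ((n - 1)/(n + 1))^2
  (n - 1)/(n + 1) = (1.482 - 1)/(1.482 + 1) = 0.194198
  R = 0.194198^2 = 0.0377129
  R(%) = 0.0377129 * 100 = 3.771%

3.771%


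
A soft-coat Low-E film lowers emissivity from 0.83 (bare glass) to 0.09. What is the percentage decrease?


Percentage reduction = (1 - coated/uncoated) * 100
  Ratio = 0.09 / 0.83 = 0.1084
  Reduction = (1 - 0.1084) * 100 = 89.2%

89.2%


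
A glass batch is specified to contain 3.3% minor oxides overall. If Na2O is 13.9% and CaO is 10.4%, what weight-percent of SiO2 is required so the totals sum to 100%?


Known pieces sum to 100%:
  SiO2 = 100 - (others + Na2O + CaO)
  SiO2 = 100 - (3.3 + 13.9 + 10.4) = 72.4%

72.4%


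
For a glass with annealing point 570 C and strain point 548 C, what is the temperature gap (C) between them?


Gap = T_anneal - T_strain:
  gap = 570 - 548 = 22 C

22 C


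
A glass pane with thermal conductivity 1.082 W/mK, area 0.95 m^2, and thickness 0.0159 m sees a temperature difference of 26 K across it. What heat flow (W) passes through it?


Fourier's law: Q = k * A * dT / t
  Q = 1.082 * 0.95 * 26 / 0.0159
  Q = 26.7254 / 0.0159 = 1680.8 W

1680.8 W


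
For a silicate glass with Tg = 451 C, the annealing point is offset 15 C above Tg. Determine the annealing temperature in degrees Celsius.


The annealing temperature is Tg plus the offset:
  T_anneal = 451 + 15 = 466 C

466 C


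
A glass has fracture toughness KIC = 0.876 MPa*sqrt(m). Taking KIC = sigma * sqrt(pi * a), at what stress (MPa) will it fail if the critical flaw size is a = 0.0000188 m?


Rearrange KIC = sigma * sqrt(pi * a):
  sigma = KIC / sqrt(pi * a)
  sqrt(pi * 0.0000188) = 0.007685
  sigma = 0.876 / 0.007685 = 113.99 MPa

113.99 MPa


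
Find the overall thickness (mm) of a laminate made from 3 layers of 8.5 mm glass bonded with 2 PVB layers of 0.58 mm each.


Total thickness = glass contribution + PVB contribution
  Glass: 3 * 8.5 = 25.5 mm
  PVB: 2 * 0.58 = 1.16 mm
  Total = 25.5 + 1.16 = 26.66 mm

26.66 mm


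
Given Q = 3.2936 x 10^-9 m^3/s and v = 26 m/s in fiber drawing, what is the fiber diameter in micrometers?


Cross-sectional area from continuity:
  A = Q / v = 3.2936 x 10^-9 / 26 = 1.266769 x 10^-10 m^2
Diameter from circular cross-section:
  d = sqrt(4A / pi) * 10^6 (m -> um)
  d = sqrt(4 * 1.266769 x 10^-10 / pi) * 10^6 = 12.7 um

12.7 um


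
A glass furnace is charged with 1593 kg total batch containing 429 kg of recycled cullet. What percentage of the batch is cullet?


Cullet ratio = (cullet mass / total batch mass) * 100
  Ratio = 429 / 1593 * 100 = 26.93%

26.93%


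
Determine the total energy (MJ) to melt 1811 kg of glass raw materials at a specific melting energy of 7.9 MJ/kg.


Total energy = mass * specific energy
  E = 1811 * 7.9 = 14306.9 MJ

14306.9 MJ


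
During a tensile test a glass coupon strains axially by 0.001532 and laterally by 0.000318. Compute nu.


Poisson's ratio: nu = lateral strain / axial strain
  nu = 0.000318 / 0.001532 = 0.2076

0.2076


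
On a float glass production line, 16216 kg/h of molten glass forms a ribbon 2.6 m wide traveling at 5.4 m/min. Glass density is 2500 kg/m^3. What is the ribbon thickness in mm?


Ribbon cross-section from mass balance:
  Volume rate = throughput / density = 16216 / 2500 = 6.4864 m^3/h
  thickness = volume rate / (speed * 60 * width), i.e.
  thickness = throughput / (60 * speed * width * density) * 1000
  thickness = 16216 / (60 * 5.4 * 2.6 * 2500) * 1000 = 7.7 mm

7.7 mm


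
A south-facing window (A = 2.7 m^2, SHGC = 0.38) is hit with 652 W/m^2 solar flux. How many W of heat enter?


Solar heat gain: Q = Area * SHGC * Irradiance
  Q = 2.7 * 0.38 * 652 = 669 W

669 W


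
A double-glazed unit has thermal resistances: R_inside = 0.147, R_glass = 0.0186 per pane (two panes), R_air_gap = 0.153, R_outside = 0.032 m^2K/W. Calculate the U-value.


Total thermal resistance (series):
  R_total = R_in + R_glass + R_air + R_glass + R_out
  R_total = 0.147 + 0.0186 + 0.153 + 0.0186 + 0.032 = 0.3692 m^2K/W
U-value = 1 / R_total = 1 / 0.3692 = 2.709 W/m^2K

2.709 W/m^2K


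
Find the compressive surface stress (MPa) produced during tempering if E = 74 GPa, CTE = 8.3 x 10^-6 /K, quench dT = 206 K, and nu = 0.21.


Tempering stress: sigma = E * alpha * dT / (1 - nu)
  E (MPa) = 74 * 1000 = 74000
  Numerator = 74000 * (8.3 x 10^-6) * 206 = 126.5252
  Denominator = 1 - 0.21 = 0.79
  sigma = 126.5252 / 0.79 = 160.2 MPa

160.2 MPa


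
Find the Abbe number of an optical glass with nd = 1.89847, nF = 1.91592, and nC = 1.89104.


Abbe number formula: Vd = (nd - 1) / (nF - nC)
  nd - 1 = 1.89847 - 1 = 0.89847
  nF - nC = 1.91592 - 1.89104 = 0.02488
  Vd = 0.89847 / 0.02488 = 36.11

36.11


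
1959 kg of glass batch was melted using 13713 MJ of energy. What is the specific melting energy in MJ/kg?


Rearrange E = m * s for s:
  s = E / m
  s = 13713 / 1959 = 7.0 MJ/kg

7.0 MJ/kg


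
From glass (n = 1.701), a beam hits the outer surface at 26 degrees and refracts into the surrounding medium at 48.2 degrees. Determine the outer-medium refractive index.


Apply Snell's law: n1 * sin(theta1) = n2 * sin(theta2)
  n2 = n1 * sin(theta1) / sin(theta2)
  sin(26) = 0.438371
  sin(48.2) = 0.745476
  n2 = 1.701 * 0.438371 / 0.745476 = 1.0003

1.0003


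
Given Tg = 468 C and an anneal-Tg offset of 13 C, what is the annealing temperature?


The annealing temperature is Tg plus the offset:
  T_anneal = 468 + 13 = 481 C

481 C


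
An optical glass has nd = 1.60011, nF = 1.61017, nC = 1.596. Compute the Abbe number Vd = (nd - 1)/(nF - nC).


Abbe number formula: Vd = (nd - 1) / (nF - nC)
  nd - 1 = 1.60011 - 1 = 0.60011
  nF - nC = 1.61017 - 1.596 = 0.01417
  Vd = 0.60011 / 0.01417 = 42.35

42.35


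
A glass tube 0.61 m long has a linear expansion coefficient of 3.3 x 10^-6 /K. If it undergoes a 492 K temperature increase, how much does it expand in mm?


Thermal expansion formula: dL = alpha * L0 * dT
  dL = (3.3 x 10^-6) * 0.61 * 492 = 0.0009904 m
Convert to mm: 0.0009904 * 1000 = 0.9904 mm

0.9904 mm


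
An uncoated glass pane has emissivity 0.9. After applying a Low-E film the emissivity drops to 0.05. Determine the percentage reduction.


Percentage reduction = (1 - coated/uncoated) * 100
  Ratio = 0.05 / 0.9 = 0.0556
  Reduction = (1 - 0.0556) * 100 = 94.4%

94.4%


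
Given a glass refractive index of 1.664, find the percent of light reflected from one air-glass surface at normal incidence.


Fresnel reflectance at normal incidence:
  R = ((n - 1)/(n + 1))^2
  (n - 1)/(n + 1) = (1.664 - 1)/(1.664 + 1) = 0.249249
  R = 0.249249^2 = 0.0621251
  R(%) = 0.0621251 * 100 = 6.213%

6.213%


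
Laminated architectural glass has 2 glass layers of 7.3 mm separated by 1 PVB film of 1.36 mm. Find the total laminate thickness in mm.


Total thickness = glass contribution + PVB contribution
  Glass: 2 * 7.3 = 14.6 mm
  PVB: 1 * 1.36 = 1.36 mm
  Total = 14.6 + 1.36 = 15.96 mm

15.96 mm


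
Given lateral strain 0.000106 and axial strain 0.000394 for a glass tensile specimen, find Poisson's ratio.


Poisson's ratio: nu = lateral strain / axial strain
  nu = 0.000106 / 0.000394 = 0.269

0.269


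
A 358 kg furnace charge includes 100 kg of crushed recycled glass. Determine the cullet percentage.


Cullet ratio = (cullet mass / total batch mass) * 100
  Ratio = 100 / 358 * 100 = 27.93%

27.93%


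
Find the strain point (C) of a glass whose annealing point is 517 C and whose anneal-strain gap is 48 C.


Strain point = annealing point - difference:
  T_strain = 517 - 48 = 469 C

469 C


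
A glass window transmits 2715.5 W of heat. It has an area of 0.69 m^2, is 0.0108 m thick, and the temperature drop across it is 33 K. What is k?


Fourier's law rearranged: k = Q * t / (A * dT)
  Numerator = 2715.5 * 0.0108 = 29.3274
  Denominator = 0.69 * 33 = 22.77
  k = 29.3274 / 22.77 = 1.288 W/mK

1.288 W/mK


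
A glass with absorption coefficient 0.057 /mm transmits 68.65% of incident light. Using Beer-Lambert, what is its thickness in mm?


Rearrange T = exp(-alpha * thickness):
  thickness = -ln(T) / alpha
  T = 68.65/100 = 0.6865
  ln(T) = -0.37615
  -ln(T) = 0.37615
  thickness = 0.37615 / 0.057 = 6.6 mm

6.6 mm


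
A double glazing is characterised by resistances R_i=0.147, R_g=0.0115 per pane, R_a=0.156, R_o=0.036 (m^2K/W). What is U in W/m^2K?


Total thermal resistance (series):
  R_total = R_in + R_glass + R_air + R_glass + R_out
  R_total = 0.147 + 0.0115 + 0.156 + 0.0115 + 0.036 = 0.362 m^2K/W
U-value = 1 / R_total = 1 / 0.362 = 2.762 W/m^2K

2.762 W/m^2K


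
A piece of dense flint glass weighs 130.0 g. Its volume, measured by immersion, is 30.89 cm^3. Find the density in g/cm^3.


Use the definition of density:
  rho = mass / volume
  rho = 130.0 / 30.89 = 4.208 g/cm^3

4.208 g/cm^3


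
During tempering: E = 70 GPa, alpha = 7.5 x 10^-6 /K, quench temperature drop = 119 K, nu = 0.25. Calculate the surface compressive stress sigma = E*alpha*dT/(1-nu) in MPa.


Tempering stress: sigma = E * alpha * dT / (1 - nu)
  E (MPa) = 70 * 1000 = 70000
  Numerator = 70000 * (7.5 x 10^-6) * 119 = 62.475
  Denominator = 1 - 0.25 = 0.75
  sigma = 62.475 / 0.75 = 83.3 MPa

83.3 MPa


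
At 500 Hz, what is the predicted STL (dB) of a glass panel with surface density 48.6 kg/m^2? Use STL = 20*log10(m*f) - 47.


Mass law: STL = 20 * log10(m * f) - 47
  m * f = 48.6 * 500 = 24300
  log10(24300) = 4.38561
  STL = 20 * 4.38561 - 47 = 87.7122 - 47 = 40.7 dB

40.7 dB


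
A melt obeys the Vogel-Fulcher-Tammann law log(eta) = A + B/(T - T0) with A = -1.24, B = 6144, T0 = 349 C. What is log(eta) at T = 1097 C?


VFT equation: log(eta) = A + B / (T - T0)
  T - T0 = 1097 - 349 = 748
  B / (T - T0) = 6144 / 748 = 8.214
  log(eta) = -1.24 + 8.214 = 6.974

6.974


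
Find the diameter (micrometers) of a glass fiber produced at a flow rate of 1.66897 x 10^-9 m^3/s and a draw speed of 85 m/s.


Cross-sectional area from continuity:
  A = Q / v = 1.66897 x 10^-9 / 85 = 1.963494 x 10^-11 m^2
Diameter from circular cross-section:
  d = sqrt(4A / pi) * 10^6 (m -> um)
  d = sqrt(4 * 1.963494 x 10^-11 / pi) * 10^6 = 5.0 um

5.0 um


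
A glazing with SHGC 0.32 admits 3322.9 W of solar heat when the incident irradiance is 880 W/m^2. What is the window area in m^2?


Rearrange Q = Area * SHGC * Irradiance:
  Area = Q / (SHGC * Irradiance)
  Area = 3322.9 / (0.32 * 880) = 11.8 m^2

11.8 m^2


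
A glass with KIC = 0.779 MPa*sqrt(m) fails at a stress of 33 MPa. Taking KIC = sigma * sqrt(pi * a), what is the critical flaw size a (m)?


Rearrange KIC = sigma * sqrt(pi * a):
  sqrt(pi * a) = KIC / sigma
  sqrt(pi * a) = 0.779 / 33 = 0.023606
  a = (KIC / sigma)^2 / pi
  a = 0.023606^2 / pi = 0.0001774 m

0.0001774 m


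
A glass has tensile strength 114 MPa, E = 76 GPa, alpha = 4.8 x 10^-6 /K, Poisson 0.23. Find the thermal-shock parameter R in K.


Thermal shock resistance: R = sigma * (1 - nu) / (E * alpha)
  Numerator = 114 * (1 - 0.23) = 87.78
  Denominator = 76 * 1000 * (4.8 x 10^-6) = 0.3648
  R = 87.78 / 0.3648 = 240.6 K

240.6 K


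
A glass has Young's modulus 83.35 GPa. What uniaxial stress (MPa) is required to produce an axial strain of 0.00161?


Rearrange E = sigma / epsilon:
  sigma = E * epsilon
  E (MPa) = 83.35 * 1000 = 83350
  sigma = 83350 * 0.00161 = 134.19 MPa

134.19 MPa


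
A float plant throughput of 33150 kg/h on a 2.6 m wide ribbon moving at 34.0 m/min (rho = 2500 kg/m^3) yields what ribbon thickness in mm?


Ribbon cross-section from mass balance:
  Volume rate = throughput / density = 33150 / 2500 = 13.26 m^3/h
  thickness = volume rate / (speed * 60 * width), i.e.
  thickness = throughput / (60 * speed * width * density) * 1000
  thickness = 33150 / (60 * 34.0 * 2.6 * 2500) * 1000 = 2.5 mm

2.5 mm


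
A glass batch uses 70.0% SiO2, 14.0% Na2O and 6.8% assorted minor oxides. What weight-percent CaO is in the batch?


Pieces sum to 100%:
  CaO = 100 - (SiO2 + Na2O + others)
  CaO = 100 - (70.0 + 14.0 + 6.8) = 9.2%

9.2%


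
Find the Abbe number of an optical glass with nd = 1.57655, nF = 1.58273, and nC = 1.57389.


Abbe number formula: Vd = (nd - 1) / (nF - nC)
  nd - 1 = 1.57655 - 1 = 0.57655
  nF - nC = 1.58273 - 1.57389 = 0.00884
  Vd = 0.57655 / 0.00884 = 65.22

65.22


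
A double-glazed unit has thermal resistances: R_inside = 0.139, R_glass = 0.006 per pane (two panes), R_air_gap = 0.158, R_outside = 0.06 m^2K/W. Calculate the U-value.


Total thermal resistance (series):
  R_total = R_in + R_glass + R_air + R_glass + R_out
  R_total = 0.139 + 0.006 + 0.158 + 0.006 + 0.06 = 0.369 m^2K/W
U-value = 1 / R_total = 1 / 0.369 = 2.71 W/m^2K

2.71 W/m^2K


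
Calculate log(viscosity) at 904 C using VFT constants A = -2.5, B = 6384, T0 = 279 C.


VFT equation: log(eta) = A + B / (T - T0)
  T - T0 = 904 - 279 = 625
  B / (T - T0) = 6384 / 625 = 10.214
  log(eta) = -2.5 + 10.214 = 7.714

7.714


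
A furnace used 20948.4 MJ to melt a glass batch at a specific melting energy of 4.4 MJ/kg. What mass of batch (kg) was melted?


Rearrange E = m * s for m:
  m = E / s
  m = 20948.4 / 4.4 = 4761.0 kg

4761.0 kg


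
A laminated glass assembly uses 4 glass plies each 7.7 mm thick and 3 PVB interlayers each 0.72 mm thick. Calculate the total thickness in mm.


Total thickness = glass contribution + PVB contribution
  Glass: 4 * 7.7 = 30.8 mm
  PVB: 3 * 0.72 = 2.16 mm
  Total = 30.8 + 2.16 = 32.96 mm

32.96 mm


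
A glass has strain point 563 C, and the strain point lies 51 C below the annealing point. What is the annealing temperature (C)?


T_anneal = T_strain + gap:
  T_anneal = 563 + 51 = 614 C

614 C


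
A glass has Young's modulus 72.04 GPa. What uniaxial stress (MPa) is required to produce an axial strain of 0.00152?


Rearrange E = sigma / epsilon:
  sigma = E * epsilon
  E (MPa) = 72.04 * 1000 = 72040
  sigma = 72040 * 0.00152 = 109.5 MPa

109.5 MPa
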